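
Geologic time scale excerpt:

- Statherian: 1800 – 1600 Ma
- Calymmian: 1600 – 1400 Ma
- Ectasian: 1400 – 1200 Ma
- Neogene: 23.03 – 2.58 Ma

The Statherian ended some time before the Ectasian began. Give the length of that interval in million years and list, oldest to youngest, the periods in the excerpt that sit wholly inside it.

200 million years; Calymmian

The Statherian closes at 1600 Ma and the Ectasian opens at 1400 Ma, so the interval is 1600 − 1400 = 200 Myr.
A period fits inside if it starts at or after 1600 Ma and ends at or before 1400 Ma; oldest first that gives Calymmian.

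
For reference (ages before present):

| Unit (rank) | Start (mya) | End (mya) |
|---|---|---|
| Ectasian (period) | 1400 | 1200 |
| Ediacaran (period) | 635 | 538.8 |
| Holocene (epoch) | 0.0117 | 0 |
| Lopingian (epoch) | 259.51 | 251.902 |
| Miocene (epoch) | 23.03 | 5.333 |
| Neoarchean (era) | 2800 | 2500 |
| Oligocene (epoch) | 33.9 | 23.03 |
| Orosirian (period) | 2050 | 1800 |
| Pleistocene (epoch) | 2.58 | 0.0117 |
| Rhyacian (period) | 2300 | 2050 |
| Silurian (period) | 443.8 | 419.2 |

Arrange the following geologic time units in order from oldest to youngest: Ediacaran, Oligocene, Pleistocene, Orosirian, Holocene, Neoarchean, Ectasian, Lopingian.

Read off each span (Ma): Ediacaran 635–538.8; Oligocene 33.9–23.03; Pleistocene 2.58–0.0117; Orosirian 2050–1800; Holocene 0.0117–0; Neoarchean 2800–2500; Ectasian 1400–1200; Lopingian 259.51–251.902.
Larger Ma is older, so oldest→youngest is Neoarchean, Orosirian, Ectasian, Ediacaran, Lopingian, Oligocene, Pleistocene, Holocene.

Neoarchean, Orosirian, Ectasian, Ediacaran, Lopingian, Oligocene, Pleistocene, Holocene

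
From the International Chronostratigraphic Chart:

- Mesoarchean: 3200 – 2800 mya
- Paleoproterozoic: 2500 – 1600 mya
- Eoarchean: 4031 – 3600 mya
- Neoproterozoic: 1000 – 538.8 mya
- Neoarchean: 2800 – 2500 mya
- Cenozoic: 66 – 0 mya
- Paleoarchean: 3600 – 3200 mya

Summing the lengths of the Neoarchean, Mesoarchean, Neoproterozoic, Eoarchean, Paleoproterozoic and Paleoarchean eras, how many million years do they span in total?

2892.2 million years

Each duration: Neoarchean = 300; Mesoarchean = 400; Neoproterozoic = 461.2; Eoarchean = 431; Paleoproterozoic = 900; Paleoarchean = 400.
Sum: 300 + 400 + 461.2 + 431 + 900 + 400 = 2892.2 Myr.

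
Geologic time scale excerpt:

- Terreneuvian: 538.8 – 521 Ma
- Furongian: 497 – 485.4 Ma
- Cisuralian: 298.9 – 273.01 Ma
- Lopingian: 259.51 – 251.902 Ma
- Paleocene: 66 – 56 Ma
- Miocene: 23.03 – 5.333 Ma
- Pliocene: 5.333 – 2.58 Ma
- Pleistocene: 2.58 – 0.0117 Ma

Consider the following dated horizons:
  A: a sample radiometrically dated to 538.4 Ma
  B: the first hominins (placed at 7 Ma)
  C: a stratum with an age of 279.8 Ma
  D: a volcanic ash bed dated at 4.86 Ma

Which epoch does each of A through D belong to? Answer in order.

Match each age against the start–end ranges in the excerpt: A = 538.4 Ma → Terreneuvian (538.8–521); B = 7 Ma → Miocene (23.03–5.333); C = 279.8 Ma → Cisuralian (298.9–273.01); D = 4.86 Ma → Pliocene (5.333–2.58).

A — Terreneuvian; B — Miocene; C — Cisuralian; D — Pliocene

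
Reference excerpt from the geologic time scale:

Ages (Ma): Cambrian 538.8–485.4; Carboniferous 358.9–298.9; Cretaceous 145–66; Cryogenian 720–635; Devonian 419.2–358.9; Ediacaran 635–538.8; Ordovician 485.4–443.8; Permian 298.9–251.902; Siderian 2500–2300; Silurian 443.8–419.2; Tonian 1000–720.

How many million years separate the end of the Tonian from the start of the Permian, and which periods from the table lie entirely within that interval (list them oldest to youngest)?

421.1 million years; Cryogenian, Ediacaran, Cambrian, Ordovician, Silurian, Devonian, Carboniferous

The Tonian closes at 720 Ma and the Permian opens at 298.9 Ma, so the interval is 720 − 298.9 = 421.1 Myr.
A period fits inside if it starts at or after 720 Ma and ends at or before 298.9 Ma; oldest first that gives Cryogenian, Ediacaran, Cambrian, Ordovician, Silurian, Devonian, Carboniferous.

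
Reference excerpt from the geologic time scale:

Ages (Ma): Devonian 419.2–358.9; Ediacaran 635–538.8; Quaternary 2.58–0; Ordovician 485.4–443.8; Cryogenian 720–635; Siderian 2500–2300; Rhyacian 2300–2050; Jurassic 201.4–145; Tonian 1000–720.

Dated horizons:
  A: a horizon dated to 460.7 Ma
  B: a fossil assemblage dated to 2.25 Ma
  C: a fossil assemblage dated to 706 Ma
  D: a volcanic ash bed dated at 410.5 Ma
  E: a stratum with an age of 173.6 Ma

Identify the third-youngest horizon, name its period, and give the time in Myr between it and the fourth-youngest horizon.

D, in the Devonian; 50.2 million years to A

Sorted youngest-first by Ma: B (2.25), E (173.6), D (410.5), A (460.7), C (706).
The third youngest is D at 410.5 Ma, which lies in 419.2–358.9 Ma: the Devonian.
The fourth youngest is A at 460.7 Ma; separation = |410.5 − 460.7| = 50.2 Myr.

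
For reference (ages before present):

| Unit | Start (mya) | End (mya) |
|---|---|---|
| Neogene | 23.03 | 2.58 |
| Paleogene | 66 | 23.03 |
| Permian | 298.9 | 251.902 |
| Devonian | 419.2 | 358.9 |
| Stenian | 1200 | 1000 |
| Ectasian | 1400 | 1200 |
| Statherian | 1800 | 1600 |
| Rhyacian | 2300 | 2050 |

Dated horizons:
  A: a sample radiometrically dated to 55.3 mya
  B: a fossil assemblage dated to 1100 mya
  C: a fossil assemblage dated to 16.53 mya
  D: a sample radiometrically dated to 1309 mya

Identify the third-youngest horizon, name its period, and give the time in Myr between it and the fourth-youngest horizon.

Smaller Ma means younger, so youngest first: C 16.53 < A 55.3 < B 1100 < D 1309.
Counting 3 along gives B (1100 Ma); the excerpt puts that inside the Stenian, 1200–1000 Ma.
Next in line is D (1309 Ma), and 1309 − 1100 = 209 Myr.

B, in the Stenian; 209 million years to D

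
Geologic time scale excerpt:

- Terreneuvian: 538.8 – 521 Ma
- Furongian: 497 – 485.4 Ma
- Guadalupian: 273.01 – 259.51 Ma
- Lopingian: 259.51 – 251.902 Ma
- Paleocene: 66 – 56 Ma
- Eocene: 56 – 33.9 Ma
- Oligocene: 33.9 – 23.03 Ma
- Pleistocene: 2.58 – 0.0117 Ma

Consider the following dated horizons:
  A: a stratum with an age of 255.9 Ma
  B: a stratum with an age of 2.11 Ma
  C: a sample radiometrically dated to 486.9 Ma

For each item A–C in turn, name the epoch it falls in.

Match each age against the start–end ranges in the excerpt: A = 255.9 Ma → Lopingian (259.51–251.902); B = 2.11 Ma → Pleistocene (2.58–0.0117); C = 486.9 Ma → Furongian (497–485.4).

A — Lopingian; B — Pleistocene; C — Furongian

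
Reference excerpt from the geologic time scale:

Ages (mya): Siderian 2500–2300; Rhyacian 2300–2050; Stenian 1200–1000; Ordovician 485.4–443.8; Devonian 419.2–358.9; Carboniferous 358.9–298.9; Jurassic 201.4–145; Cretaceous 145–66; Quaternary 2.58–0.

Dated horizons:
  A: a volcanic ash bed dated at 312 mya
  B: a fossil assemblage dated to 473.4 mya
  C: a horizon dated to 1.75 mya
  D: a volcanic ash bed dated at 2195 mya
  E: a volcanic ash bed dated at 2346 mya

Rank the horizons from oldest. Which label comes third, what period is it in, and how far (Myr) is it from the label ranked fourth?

Sorted oldest-first by Ma: E (2346), D (2195), B (473.4), A (312), C (1.75).
The third oldest is B at 473.4 Ma, which lies in 485.4–443.8 Ma: the Ordovician.
The fourth oldest is A at 312 Ma; separation = |473.4 − 312| = 161.4 Myr.

B, in the Ordovician; 161.4 million years to A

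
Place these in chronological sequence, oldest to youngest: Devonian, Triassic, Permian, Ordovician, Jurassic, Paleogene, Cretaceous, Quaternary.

Era membership (oldest first within each) — Paleozoic: Ordovician, Devonian, Permian; Mesozoic: Triassic, Jurassic, Cretaceous; Cenozoic: Paleogene, Quaternary. Paleozoic precedes Mesozoic, which precedes Cenozoic. Concatenating the groups in that era order gives oldest to youngest directly.

Ordovician, Devonian, Permian, Triassic, Jurassic, Cretaceous, Paleogene, Quaternary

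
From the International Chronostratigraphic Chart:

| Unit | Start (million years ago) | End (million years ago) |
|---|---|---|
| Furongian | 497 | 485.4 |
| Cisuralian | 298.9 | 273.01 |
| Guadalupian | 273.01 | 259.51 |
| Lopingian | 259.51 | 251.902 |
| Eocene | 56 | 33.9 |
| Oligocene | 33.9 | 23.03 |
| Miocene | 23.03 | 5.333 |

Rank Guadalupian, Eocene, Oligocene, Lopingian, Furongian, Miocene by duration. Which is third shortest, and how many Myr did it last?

Durations: Guadalupian 13.5; Eocene 22.1; Oligocene 10.87; Lopingian 7.608; Furongian 11.6; Miocene 17.697 Myr.
Sorted shortest-first: Lopingian (7.608), Oligocene (10.87), Furongian (11.6), Guadalupian (13.5), Miocene (17.697), Eocene (22.1).
The third shortest is Furongian at 11.6 Myr.

Furongian, 11.6 million years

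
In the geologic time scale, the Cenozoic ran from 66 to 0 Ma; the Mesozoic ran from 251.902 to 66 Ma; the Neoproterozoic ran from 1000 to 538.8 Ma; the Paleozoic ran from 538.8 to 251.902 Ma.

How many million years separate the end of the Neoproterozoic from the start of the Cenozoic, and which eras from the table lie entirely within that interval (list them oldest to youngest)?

472.8 million years; Paleozoic, Mesozoic

The Neoproterozoic closes at 538.8 Ma and the Cenozoic opens at 66 Ma, so the interval is 538.8 − 66 = 472.8 Myr.
An era fits inside if it starts at or after 538.8 Ma and ends at or before 66 Ma; oldest first that gives Paleozoic, Mesozoic.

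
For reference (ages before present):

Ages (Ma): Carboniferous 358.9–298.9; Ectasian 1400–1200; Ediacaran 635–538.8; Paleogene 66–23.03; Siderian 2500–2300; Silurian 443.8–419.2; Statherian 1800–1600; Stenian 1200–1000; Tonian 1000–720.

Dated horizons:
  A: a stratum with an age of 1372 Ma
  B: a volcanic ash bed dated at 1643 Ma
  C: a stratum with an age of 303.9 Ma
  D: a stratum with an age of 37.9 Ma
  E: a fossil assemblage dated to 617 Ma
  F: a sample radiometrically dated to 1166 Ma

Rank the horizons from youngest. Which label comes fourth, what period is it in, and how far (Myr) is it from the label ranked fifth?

F, in the Stenian; 206 million years to A

Sorted youngest-first by Ma: D (37.9), C (303.9), E (617), F (1166), A (1372), B (1643).
The fourth youngest is F at 1166 Ma, which lies in 1200–1000 Ma: the Stenian.
The fifth youngest is A at 1372 Ma; separation = |1166 − 1372| = 206 Myr.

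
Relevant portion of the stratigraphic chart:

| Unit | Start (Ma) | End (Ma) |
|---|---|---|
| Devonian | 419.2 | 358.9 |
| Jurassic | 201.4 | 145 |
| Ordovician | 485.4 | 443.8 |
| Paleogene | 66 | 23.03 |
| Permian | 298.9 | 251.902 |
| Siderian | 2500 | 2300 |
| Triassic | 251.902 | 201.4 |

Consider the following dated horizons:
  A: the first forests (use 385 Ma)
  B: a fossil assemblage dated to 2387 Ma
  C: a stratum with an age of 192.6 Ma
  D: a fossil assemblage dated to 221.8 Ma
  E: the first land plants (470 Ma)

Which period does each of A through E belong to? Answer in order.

Match each age against the start–end ranges in the excerpt: A = 385 Ma → Devonian (419.2–358.9); B = 2387 Ma → Siderian (2500–2300); C = 192.6 Ma → Jurassic (201.4–145); D = 221.8 Ma → Triassic (251.902–201.4); E = 470 Ma → Ordovician (485.4–443.8).

A — Devonian; B — Siderian; C — Jurassic; D — Triassic; E — Ordovician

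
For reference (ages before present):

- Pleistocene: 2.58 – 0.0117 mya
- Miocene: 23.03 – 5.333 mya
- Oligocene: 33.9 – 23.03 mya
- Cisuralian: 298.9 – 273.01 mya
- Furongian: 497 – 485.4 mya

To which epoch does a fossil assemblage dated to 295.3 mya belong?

295.3 Ma lies between 298.9 and 273.01 Ma, so it falls in the Cisuralian.

Cisuralian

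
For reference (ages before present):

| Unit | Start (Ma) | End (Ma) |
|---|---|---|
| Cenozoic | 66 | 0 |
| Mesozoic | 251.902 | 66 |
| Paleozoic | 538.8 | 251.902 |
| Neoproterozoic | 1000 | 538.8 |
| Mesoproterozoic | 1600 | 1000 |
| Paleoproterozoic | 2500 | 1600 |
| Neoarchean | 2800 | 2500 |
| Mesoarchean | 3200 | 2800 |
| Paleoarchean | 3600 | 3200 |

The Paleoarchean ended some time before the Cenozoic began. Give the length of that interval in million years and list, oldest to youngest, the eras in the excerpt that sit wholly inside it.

End of Paleoarchean = 3200 Ma; start of Cenozoic = 66 Ma.
Gap = 3200 − 66 = 3134 Myr.
Eras wholly inside 3200–66 Ma: Mesoarchean (3200–2800), Neoarchean (2800–2500), Paleoproterozoic (2500–1600), Mesoproterozoic (1600–1000), Neoproterozoic (1000–538.8), Paleozoic (538.8–251.902), Mesozoic (251.902–66).

3134 million years; Mesoarchean, Neoarchean, Paleoproterozoic, Mesoproterozoic, Neoproterozoic, Paleozoic, Mesozoic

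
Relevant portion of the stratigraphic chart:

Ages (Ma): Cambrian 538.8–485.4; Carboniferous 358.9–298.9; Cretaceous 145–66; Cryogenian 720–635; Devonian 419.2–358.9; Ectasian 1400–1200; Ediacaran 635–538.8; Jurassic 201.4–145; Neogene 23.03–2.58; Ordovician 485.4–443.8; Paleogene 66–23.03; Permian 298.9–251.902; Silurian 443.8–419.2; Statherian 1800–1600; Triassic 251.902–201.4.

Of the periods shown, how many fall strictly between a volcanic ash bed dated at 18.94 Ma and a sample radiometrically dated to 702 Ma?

The older date is 702 Ma and the younger is 18.94 Ma.
Periods with start < 702 and end > 18.94 Ma: Ediacaran (635–538.8), Cambrian (538.8–485.4), Ordovician (485.4–443.8), Silurian (443.8–419.2), Devonian (419.2–358.9), Carboniferous (358.9–298.9), Permian (298.9–251.902), Triassic (251.902–201.4), Jurassic (201.4–145), Cretaceous (145–66), Paleogene (66–23.03).
That is 11 complete periods.

11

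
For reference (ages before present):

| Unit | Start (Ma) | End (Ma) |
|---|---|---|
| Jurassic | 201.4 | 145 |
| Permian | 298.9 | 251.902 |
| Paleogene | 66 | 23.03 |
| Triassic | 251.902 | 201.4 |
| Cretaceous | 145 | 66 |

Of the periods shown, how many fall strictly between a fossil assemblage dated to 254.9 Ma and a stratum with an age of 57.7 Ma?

3

254.9 Ma sits inside the Permian (298.9–251.902) and 57.7 Ma inside the Paleogene (66–23.03); neither of those is wholly between the two dates.
The listed periods lying completely between them are Triassic, Jurassic, Cretaceous — 3 in all.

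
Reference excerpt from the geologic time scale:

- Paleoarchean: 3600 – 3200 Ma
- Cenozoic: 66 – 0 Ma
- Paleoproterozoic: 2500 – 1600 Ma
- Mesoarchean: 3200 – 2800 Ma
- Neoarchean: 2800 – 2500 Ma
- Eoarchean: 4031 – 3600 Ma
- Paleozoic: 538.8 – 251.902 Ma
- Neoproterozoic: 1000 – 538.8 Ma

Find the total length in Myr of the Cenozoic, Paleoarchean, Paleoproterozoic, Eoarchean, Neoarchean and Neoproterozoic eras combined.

Each duration: Cenozoic = 66; Paleoarchean = 400; Paleoproterozoic = 900; Eoarchean = 431; Neoarchean = 300; Neoproterozoic = 461.2.
Sum: 66 + 400 + 900 + 431 + 300 + 461.2 = 2558.2 Myr.

2558.2 million years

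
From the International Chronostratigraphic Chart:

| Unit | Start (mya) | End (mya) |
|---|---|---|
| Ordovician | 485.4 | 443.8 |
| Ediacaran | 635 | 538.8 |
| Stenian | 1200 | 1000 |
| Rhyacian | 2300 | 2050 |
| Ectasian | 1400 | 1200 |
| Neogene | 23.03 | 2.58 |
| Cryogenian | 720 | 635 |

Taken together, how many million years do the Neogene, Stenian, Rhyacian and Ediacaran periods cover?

566.65 million years

Each duration: Neogene = 20.45; Stenian = 200; Rhyacian = 250; Ediacaran = 96.2.
Sum: 20.45 + 200 + 250 + 96.2 = 566.65 Myr.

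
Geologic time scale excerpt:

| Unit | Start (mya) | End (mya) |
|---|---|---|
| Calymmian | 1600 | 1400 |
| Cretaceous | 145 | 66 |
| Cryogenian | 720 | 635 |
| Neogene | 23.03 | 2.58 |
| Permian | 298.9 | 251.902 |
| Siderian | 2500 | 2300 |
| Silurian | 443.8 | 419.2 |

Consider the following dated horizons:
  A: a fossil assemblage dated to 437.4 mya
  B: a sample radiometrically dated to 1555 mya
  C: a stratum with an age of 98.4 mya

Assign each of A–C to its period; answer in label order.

A — Silurian; B — Calymmian; C — Cretaceous

Match each age against the start–end ranges in the excerpt: A = 437.4 Ma → Silurian (443.8–419.2); B = 1555 Ma → Calymmian (1600–1400); C = 98.4 Ma → Cretaceous (145–66).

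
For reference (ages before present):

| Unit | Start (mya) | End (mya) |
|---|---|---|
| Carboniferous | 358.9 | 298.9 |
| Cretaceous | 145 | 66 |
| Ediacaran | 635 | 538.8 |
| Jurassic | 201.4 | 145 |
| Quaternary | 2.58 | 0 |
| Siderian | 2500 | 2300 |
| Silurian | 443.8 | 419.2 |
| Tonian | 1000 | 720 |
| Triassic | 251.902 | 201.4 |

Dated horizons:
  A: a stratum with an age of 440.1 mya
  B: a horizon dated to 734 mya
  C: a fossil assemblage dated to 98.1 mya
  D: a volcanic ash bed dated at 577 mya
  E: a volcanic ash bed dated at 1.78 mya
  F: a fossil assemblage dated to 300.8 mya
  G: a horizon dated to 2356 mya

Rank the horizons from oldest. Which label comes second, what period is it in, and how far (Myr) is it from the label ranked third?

B, in the Tonian; 157 million years to D

Sorted oldest-first by Ma: G (2356), B (734), D (577), A (440.1), F (300.8), C (98.1), E (1.78).
The second oldest is B at 734 Ma, which lies in 1000–720 Ma: the Tonian.
The third oldest is D at 577 Ma; separation = |734 − 577| = 157 Myr.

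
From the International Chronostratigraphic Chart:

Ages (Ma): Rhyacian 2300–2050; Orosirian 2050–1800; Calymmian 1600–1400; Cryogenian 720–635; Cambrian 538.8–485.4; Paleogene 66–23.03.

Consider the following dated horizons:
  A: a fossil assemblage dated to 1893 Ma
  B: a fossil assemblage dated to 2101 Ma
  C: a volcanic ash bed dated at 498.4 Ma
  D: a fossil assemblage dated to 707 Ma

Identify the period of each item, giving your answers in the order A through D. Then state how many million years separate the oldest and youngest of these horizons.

A — Orosirian; B — Rhyacian; C — Cambrian; D — Cryogenian; span 1602.6 million years

A: 1893 Ma lies in 2050–1800 Ma, so Orosirian.
B: 2101 Ma lies in 2300–2050 Ma, so Rhyacian.
C: 498.4 Ma lies in 538.8–485.4 Ma, so Cambrian.
D: 707 Ma lies in 720–635 Ma, so Cryogenian.
Oldest = 2101 Ma, youngest = 498.4 Ma → span 1602.6 Myr.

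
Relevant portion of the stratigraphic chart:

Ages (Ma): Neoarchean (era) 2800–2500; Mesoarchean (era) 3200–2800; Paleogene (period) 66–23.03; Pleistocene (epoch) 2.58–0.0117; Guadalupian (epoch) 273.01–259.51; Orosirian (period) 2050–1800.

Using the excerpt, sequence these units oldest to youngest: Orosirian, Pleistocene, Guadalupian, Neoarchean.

Neoarchean, Orosirian, Guadalupian, Pleistocene

Sorting by start age (descending Ma, since larger Ma = older): Neoarchean start 2800, Orosirian start 2050, Guadalupian start 273.01, Pleistocene start 2.58.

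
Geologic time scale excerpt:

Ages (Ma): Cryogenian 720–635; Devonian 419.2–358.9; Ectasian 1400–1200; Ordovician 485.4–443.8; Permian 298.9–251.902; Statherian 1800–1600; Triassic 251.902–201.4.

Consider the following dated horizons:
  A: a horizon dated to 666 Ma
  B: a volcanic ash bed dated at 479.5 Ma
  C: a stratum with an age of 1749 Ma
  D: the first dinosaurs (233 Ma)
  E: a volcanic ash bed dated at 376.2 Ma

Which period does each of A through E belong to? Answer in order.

A — Cryogenian; B — Ordovician; C — Statherian; D — Triassic; E — Devonian

Match each age against the start–end ranges in the excerpt: A = 666 Ma → Cryogenian (720–635); B = 479.5 Ma → Ordovician (485.4–443.8); C = 1749 Ma → Statherian (1800–1600); D = 233 Ma → Triassic (251.902–201.4); E = 376.2 Ma → Devonian (419.2–358.9).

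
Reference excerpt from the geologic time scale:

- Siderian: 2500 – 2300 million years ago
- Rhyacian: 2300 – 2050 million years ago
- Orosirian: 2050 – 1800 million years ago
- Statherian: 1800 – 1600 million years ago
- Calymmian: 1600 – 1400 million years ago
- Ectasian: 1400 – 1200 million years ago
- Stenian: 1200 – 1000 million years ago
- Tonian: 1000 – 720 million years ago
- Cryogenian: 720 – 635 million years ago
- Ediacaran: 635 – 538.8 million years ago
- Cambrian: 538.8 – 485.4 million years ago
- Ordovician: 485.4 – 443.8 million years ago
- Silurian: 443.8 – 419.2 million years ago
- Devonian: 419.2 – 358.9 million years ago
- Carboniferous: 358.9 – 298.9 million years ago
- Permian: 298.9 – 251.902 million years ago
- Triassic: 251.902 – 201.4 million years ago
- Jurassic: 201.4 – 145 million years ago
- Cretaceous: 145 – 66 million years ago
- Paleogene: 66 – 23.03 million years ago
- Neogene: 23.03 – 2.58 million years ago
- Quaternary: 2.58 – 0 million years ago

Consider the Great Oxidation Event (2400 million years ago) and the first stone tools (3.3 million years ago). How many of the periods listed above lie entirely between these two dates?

The older date is 2400 Ma and the younger is 3.3 Ma.
Periods with start < 2400 and end > 3.3 Ma: Rhyacian (2300–2050), Orosirian (2050–1800), Statherian (1800–1600), Calymmian (1600–1400), Ectasian (1400–1200), Stenian (1200–1000), Tonian (1000–720), Cryogenian (720–635), Ediacaran (635–538.8), Cambrian (538.8–485.4), Ordovician (485.4–443.8), Silurian (443.8–419.2), Devonian (419.2–358.9), Carboniferous (358.9–298.9), Permian (298.9–251.902), Triassic (251.902–201.4), Jurassic (201.4–145), Cretaceous (145–66), Paleogene (66–23.03).
That is 19 complete periods.

19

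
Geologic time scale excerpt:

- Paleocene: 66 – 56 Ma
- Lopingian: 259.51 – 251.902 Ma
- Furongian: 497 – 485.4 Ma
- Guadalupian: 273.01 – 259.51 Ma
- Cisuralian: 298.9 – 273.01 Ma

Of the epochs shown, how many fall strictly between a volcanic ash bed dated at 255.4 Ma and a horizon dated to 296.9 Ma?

296.9 Ma sits inside the Cisuralian (298.9–273.01) and 255.4 Ma inside the Lopingian (259.51–251.902); neither of those is wholly between the two dates.
The listed epochs lying completely between them are Guadalupian — 1 in all.

1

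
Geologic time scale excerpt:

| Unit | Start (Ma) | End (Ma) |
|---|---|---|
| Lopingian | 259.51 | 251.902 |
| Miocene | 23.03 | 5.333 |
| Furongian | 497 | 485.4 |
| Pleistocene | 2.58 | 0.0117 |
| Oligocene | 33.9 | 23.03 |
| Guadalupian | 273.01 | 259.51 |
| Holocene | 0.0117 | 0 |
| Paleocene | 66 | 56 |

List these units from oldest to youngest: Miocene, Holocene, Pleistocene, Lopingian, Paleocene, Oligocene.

Lopingian, Paleocene, Oligocene, Miocene, Pleistocene, Holocene

Read off each span (Ma): Miocene 23.03–5.333; Holocene 0.0117–0; Pleistocene 2.58–0.0117; Lopingian 259.51–251.902; Paleocene 66–56; Oligocene 33.9–23.03.
Larger Ma is older, so oldest→youngest is Lopingian, Paleocene, Oligocene, Miocene, Pleistocene, Holocene.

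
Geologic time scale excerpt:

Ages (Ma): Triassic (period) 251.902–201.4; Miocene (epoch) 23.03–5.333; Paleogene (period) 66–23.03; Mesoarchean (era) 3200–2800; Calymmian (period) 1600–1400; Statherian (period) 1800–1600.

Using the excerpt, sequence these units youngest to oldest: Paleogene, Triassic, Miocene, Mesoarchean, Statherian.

Miocene, Paleogene, Triassic, Statherian, Mesoarchean

Read off each span (Ma): Paleogene 66–23.03; Triassic 251.902–201.4; Miocene 23.03–5.333; Mesoarchean 3200–2800; Statherian 1800–1600.
Larger Ma is older, so oldest→youngest is Mesoarchean, Statherian, Triassic, Paleogene, Miocene; reverse it for youngest→oldest.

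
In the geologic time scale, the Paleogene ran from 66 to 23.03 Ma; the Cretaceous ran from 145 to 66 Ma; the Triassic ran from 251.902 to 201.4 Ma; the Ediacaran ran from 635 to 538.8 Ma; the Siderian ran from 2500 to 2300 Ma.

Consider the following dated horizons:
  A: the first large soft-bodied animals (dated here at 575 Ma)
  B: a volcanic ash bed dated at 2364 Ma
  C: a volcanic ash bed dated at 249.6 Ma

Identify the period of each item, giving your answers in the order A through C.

A — Ediacaran; B — Siderian; C — Triassic

A: 575 Ma lies in 635–538.8 Ma, so Ediacaran.
B: 2364 Ma lies in 2500–2300 Ma, so Siderian.
C: 249.6 Ma lies in 251.902–201.4 Ma, so Triassic.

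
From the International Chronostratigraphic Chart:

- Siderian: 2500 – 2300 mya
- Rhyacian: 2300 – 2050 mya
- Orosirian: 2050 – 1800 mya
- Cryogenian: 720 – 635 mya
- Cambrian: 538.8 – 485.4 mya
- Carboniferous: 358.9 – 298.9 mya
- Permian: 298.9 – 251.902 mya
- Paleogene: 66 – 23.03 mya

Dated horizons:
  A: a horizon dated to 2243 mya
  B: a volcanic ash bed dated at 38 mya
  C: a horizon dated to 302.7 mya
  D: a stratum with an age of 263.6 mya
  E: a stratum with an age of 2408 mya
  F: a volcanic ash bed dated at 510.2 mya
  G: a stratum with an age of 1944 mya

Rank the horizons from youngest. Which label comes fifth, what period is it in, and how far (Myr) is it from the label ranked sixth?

G, in the Orosirian; 299 million years to A

Sorted youngest-first by Ma: B (38), D (263.6), C (302.7), F (510.2), G (1944), A (2243), E (2408).
The fifth youngest is G at 1944 Ma, which lies in 2050–1800 Ma: the Orosirian.
The sixth youngest is A at 2243 Ma; separation = |1944 − 2243| = 299 Myr.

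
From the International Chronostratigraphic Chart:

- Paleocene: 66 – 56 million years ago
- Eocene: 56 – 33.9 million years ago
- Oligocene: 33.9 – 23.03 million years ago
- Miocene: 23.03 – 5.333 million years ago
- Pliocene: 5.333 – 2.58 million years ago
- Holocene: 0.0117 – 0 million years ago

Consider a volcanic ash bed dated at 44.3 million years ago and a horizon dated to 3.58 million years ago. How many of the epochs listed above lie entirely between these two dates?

2

44.3 Ma sits inside the Eocene (56–33.9) and 3.58 Ma inside the Pliocene (5.333–2.58); neither of those is wholly between the two dates.
The listed epochs lying completely between them are Oligocene, Miocene — 2 in all.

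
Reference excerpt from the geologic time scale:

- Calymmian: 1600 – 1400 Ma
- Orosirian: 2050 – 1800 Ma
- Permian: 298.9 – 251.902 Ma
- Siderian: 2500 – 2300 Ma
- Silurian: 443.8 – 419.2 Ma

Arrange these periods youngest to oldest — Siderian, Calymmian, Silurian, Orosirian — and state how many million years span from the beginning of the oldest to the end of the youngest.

From the excerpt: Siderian 2500–2300; Calymmian 1600–1400; Silurian 443.8–419.2; Orosirian 2050–1800 (Ma).
Larger Ma is earlier, so the oldest is Siderian and the youngest is Silurian; youngest to oldest: Silurian, Calymmian, Orosirian, Siderian.
Oldest start 2500 minus youngest end 419.2 gives 2080.8 Myr overall.

Silurian, Calymmian, Orosirian, Siderian; total span 2080.8 Myr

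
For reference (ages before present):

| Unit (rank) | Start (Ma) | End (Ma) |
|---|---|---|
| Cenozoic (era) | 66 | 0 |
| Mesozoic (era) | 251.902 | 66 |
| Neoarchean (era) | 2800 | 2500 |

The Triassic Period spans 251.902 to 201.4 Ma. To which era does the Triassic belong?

The Triassic (251.902–201.4 Ma) lies entirely within 251.902–66 Ma, the Mesozoic Era.

Mesozoic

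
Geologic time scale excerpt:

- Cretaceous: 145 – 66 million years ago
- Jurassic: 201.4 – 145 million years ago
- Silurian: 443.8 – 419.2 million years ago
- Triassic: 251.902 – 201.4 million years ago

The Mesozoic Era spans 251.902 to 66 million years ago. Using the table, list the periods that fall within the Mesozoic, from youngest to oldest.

Cretaceous, Jurassic, Triassic

Periods with both bounds inside 251.902–66 Ma: Cretaceous (145–66), Jurassic (201.4–145), Triassic (251.902–201.4).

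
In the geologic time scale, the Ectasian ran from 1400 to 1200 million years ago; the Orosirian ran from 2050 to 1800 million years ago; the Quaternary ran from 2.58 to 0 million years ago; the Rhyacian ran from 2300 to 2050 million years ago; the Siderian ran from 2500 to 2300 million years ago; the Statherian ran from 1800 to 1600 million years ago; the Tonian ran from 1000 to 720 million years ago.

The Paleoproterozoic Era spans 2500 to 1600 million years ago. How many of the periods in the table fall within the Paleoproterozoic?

4

Periods inside 2500–1600 Ma: Siderian, Rhyacian, Orosirian, Statherian — 4 in total.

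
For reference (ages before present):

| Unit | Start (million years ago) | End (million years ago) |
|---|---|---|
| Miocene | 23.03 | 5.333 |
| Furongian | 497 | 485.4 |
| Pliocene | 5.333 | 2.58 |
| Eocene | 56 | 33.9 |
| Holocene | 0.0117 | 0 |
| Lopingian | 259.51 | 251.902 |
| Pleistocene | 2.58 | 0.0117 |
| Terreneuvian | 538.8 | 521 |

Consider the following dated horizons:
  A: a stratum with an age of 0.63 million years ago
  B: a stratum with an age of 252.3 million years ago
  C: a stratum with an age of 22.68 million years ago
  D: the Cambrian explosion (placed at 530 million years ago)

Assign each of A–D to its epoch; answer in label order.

A — Pleistocene; B — Lopingian; C — Miocene; D — Terreneuvian

Match each age against the start–end ranges in the excerpt: A = 0.63 Ma → Pleistocene (2.58–0.0117); B = 252.3 Ma → Lopingian (259.51–251.902); C = 22.68 Ma → Miocene (23.03–5.333); D = 530 Ma → Terreneuvian (538.8–521).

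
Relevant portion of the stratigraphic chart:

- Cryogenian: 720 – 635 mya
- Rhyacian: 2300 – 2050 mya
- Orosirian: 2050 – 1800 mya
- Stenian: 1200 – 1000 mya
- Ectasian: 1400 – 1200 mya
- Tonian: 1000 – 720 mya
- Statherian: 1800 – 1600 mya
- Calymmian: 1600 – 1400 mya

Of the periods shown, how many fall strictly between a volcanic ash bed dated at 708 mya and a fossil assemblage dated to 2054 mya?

6

2054 Ma sits inside the Rhyacian (2300–2050) and 708 Ma inside the Cryogenian (720–635); neither of those is wholly between the two dates.
The listed periods lying completely between them are Orosirian, Statherian, Calymmian, Ectasian, Stenian, Tonian — 6 in all.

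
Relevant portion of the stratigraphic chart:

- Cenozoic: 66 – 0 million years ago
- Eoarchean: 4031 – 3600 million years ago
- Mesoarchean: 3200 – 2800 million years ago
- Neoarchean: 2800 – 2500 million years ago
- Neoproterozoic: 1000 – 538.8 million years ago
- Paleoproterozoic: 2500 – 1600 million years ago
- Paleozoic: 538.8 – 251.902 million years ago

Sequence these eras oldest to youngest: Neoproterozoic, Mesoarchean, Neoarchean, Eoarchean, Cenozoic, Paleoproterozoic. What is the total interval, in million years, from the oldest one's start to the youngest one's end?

Eoarchean → Mesoarchean → Neoarchean → Paleoproterozoic → Neoproterozoic → Cenozoic; total span 4031 Myr

Start ages (Ma): Eoarchean 4031, Mesoarchean 3200, Neoarchean 2800, Paleoproterozoic 2500, Neoproterozoic 1000, Cenozoic 66.
Ordered oldest to youngest: Eoarchean, Mesoarchean, Neoarchean, Paleoproterozoic, Neoproterozoic, Cenozoic.
Span = 4031 − 0 = 4031 Myr.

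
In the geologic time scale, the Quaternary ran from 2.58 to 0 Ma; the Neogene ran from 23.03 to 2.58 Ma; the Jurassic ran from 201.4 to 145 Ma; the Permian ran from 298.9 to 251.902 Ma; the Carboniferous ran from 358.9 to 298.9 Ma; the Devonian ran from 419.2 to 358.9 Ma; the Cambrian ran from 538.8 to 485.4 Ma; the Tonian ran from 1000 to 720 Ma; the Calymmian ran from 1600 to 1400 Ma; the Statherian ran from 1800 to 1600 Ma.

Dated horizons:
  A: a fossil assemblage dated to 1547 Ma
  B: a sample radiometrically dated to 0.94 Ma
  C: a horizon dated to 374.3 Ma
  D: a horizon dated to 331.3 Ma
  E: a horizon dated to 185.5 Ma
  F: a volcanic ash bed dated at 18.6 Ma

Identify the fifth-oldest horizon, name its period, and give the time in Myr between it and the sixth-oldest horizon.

F, in the Neogene; 17.66 million years to B

Larger Ma means older, so oldest first: A 1547 > C 374.3 > D 331.3 > E 185.5 > F 18.6 > B 0.94.
Counting 5 along gives F (18.6 Ma); the excerpt puts that inside the Neogene, 23.03–2.58 Ma.
Next in line is B (0.94 Ma), and 18.6 − 0.94 = 17.66 Myr.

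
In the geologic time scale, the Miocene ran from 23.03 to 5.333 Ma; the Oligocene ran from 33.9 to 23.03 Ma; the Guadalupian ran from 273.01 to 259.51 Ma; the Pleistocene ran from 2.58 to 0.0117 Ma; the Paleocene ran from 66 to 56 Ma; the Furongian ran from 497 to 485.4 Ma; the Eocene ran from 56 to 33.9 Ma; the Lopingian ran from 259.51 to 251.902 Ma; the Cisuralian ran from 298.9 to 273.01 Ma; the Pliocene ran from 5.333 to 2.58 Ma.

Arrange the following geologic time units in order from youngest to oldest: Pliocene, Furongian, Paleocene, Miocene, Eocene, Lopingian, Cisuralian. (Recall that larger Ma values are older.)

Read off each span (Ma): Pliocene 5.333–2.58; Furongian 497–485.4; Paleocene 66–56; Miocene 23.03–5.333; Eocene 56–33.9; Lopingian 259.51–251.902; Cisuralian 298.9–273.01.
Larger Ma is older, so oldest→youngest is Furongian, Cisuralian, Lopingian, Paleocene, Eocene, Miocene, Pliocene; reverse it for youngest→oldest.

Pliocene, Miocene, Eocene, Paleocene, Lopingian, Cisuralian, Furongian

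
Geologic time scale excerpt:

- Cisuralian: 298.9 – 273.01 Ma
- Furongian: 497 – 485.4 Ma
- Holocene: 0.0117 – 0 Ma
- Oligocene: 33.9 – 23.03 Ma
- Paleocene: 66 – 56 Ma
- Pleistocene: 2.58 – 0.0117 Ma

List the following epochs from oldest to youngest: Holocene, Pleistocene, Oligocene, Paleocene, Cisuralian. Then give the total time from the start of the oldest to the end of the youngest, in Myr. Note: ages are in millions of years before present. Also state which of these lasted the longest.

From the excerpt: Holocene 0.0117–0; Pleistocene 2.58–0.0117; Oligocene 33.9–23.03; Paleocene 66–56; Cisuralian 298.9–273.01 (Ma).
Larger Ma is earlier, so the oldest is Cisuralian and the youngest is Holocene; oldest to youngest: Cisuralian, Paleocene, Oligocene, Pleistocene, Holocene.
Oldest start 298.9 minus youngest end 0 gives 298.9 Myr overall.
Individual lengths (start − end): Pleistocene 2.5683; Cisuralian 25.89; Holocene 0.0117; Paleocene 10; Oligocene 10.87. The largest is Cisuralian at 25.89 Myr.

Cisuralian, Paleocene, Oligocene, Pleistocene, Holocene; total span 298.9 Myr; longest is Cisuralian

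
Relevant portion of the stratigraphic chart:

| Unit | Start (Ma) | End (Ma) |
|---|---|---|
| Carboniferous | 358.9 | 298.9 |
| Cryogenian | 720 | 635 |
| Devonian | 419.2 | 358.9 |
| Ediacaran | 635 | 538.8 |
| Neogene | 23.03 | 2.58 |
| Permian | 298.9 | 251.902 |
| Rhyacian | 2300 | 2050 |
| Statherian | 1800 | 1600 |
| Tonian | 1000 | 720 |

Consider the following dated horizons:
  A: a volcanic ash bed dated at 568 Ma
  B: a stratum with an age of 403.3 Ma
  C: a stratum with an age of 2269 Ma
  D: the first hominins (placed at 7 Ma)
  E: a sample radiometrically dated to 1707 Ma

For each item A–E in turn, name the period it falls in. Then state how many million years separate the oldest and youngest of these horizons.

A: 568 Ma lies in 635–538.8 Ma, so Ediacaran.
B: 403.3 Ma lies in 419.2–358.9 Ma, so Devonian.
C: 2269 Ma lies in 2300–2050 Ma, so Rhyacian.
D: 7 Ma lies in 23.03–2.58 Ma, so Neogene.
E: 1707 Ma lies in 1800–1600 Ma, so Statherian.
Oldest = 2269 Ma, youngest = 7 Ma → span 2262 Myr.

A — Ediacaran; B — Devonian; C — Rhyacian; D — Neogene; E — Statherian; span 2262 million years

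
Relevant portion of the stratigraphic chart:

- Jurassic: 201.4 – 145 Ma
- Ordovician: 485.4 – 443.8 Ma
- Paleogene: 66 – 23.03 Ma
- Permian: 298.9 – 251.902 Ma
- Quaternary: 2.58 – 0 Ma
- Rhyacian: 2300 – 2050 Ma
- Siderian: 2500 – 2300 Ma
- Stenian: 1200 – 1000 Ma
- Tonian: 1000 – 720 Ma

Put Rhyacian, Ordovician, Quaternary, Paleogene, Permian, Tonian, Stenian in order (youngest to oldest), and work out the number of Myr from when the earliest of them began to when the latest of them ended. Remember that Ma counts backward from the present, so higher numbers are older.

From the excerpt: Rhyacian 2300–2050; Ordovician 485.4–443.8; Quaternary 2.58–0; Paleogene 66–23.03; Permian 298.9–251.902; Tonian 1000–720; Stenian 1200–1000 (Ma).
Larger Ma is earlier, so the oldest is Rhyacian and the youngest is Quaternary; youngest to oldest: Quaternary, Paleogene, Permian, Ordovician, Tonian, Stenian, Rhyacian.
Oldest start 2300 minus youngest end 0 gives 2300 Myr overall.

Quaternary, Paleogene, Permian, Ordovician, Tonian, Stenian, Rhyacian; total span 2300 Myr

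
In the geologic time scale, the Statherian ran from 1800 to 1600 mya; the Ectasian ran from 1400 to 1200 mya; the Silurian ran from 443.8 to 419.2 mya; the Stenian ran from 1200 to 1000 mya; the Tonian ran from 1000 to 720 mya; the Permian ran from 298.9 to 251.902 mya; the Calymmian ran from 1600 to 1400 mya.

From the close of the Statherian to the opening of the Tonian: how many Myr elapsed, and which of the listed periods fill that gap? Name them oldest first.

End of Statherian = 1600 Ma; start of Tonian = 1000 Ma.
Gap = 1600 − 1000 = 600 Myr.
Periods wholly inside 1600–1000 Ma: Calymmian (1600–1400), Ectasian (1400–1200), Stenian (1200–1000).

600 million years; Calymmian, Ectasian, Stenian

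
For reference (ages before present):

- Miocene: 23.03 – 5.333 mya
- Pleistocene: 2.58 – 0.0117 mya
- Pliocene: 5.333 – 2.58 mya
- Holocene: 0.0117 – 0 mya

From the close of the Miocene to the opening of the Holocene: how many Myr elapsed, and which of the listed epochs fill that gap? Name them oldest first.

The Miocene closes at 5.333 Ma and the Holocene opens at 0.0117 Ma, so the interval is 5.333 − 0.0117 = 5.3213 Myr.
An epoch fits inside if it starts at or after 5.333 Ma and ends at or before 0.0117 Ma; oldest first that gives Pliocene, Pleistocene.

5.3213 million years; Pliocene, Pleistocene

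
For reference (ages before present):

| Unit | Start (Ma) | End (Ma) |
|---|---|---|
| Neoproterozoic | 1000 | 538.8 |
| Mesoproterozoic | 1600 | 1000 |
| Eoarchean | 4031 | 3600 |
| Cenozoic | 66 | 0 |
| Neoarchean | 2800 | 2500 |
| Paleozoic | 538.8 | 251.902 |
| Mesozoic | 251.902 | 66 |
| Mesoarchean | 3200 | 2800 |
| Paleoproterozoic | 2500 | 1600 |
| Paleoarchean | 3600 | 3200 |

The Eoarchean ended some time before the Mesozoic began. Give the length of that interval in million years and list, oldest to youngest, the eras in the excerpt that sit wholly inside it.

The Eoarchean closes at 3600 Ma and the Mesozoic opens at 251.902 Ma, so the interval is 3600 − 251.902 = 3348.098 Myr.
An era fits inside if it starts at or after 3600 Ma and ends at or before 251.902 Ma; oldest first that gives Paleoarchean, Mesoarchean, Neoarchean, Paleoproterozoic, Mesoproterozoic, Neoproterozoic, Paleozoic.

3348.098 million years; Paleoarchean, Mesoarchean, Neoarchean, Paleoproterozoic, Mesoproterozoic, Neoproterozoic, Paleozoic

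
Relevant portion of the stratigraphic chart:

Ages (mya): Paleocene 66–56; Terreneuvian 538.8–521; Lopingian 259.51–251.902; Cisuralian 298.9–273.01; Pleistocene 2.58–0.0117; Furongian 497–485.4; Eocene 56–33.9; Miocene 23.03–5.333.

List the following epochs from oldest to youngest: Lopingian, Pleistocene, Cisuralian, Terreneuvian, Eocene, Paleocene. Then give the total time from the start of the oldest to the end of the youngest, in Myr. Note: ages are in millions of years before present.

Terreneuvian → Cisuralian → Lopingian → Paleocene → Eocene → Pleistocene; total span 538.7883 Myr

Start ages (Ma): Terreneuvian 538.8, Cisuralian 298.9, Lopingian 259.51, Paleocene 66, Eocene 56, Pleistocene 2.58.
Ordered oldest to youngest: Terreneuvian, Cisuralian, Lopingian, Paleocene, Eocene, Pleistocene.
Span = 538.8 − 0.0117 = 538.7883 Myr.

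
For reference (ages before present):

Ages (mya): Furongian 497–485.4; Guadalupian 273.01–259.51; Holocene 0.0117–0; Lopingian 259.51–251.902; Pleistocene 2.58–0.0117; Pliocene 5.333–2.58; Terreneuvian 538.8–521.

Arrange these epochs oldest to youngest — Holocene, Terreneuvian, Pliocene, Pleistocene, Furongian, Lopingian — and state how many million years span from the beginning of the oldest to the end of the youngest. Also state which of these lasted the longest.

From the excerpt: Holocene 0.0117–0; Terreneuvian 538.8–521; Pliocene 5.333–2.58; Pleistocene 2.58–0.0117; Furongian 497–485.4; Lopingian 259.51–251.902 (Ma).
Larger Ma is earlier, so the oldest is Terreneuvian and the youngest is Holocene; oldest to youngest: Terreneuvian, Furongian, Lopingian, Pliocene, Pleistocene, Holocene.
Oldest start 538.8 minus youngest end 0 gives 538.8 Myr overall.
Individual lengths (start − end): Pliocene 2.753; Furongian 11.6; Pleistocene 2.5683; Lopingian 7.608; Holocene 0.0117; Terreneuvian 17.8. The largest is Terreneuvian at 17.8 Myr.

Terreneuvian, Furongian, Lopingian, Pliocene, Pleistocene, Holocene; total span 538.8 Myr; longest is Terreneuvian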